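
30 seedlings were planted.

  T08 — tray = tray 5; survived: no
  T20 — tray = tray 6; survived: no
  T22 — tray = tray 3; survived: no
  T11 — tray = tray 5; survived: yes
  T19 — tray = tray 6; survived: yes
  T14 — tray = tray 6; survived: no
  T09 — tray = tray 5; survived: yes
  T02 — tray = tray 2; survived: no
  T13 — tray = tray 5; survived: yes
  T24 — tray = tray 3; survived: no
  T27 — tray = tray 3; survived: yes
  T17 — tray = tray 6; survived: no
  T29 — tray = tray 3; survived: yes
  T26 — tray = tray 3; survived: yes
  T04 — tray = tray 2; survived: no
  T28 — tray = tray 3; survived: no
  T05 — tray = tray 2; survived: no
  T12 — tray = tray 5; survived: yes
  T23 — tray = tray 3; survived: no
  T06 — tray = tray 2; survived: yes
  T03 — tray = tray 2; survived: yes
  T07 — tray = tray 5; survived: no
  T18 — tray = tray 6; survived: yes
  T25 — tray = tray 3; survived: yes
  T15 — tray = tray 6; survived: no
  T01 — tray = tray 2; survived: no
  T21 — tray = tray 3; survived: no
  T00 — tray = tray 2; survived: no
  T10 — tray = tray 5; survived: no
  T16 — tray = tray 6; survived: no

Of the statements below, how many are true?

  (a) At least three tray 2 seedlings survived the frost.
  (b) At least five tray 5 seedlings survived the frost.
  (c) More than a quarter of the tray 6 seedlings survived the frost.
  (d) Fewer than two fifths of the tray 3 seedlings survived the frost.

1

(a) tray 2: |A| = 7, |A ∩ B| = 2; needs |A ∩ B| ≥ 3 — false.
(b) tray 5: |A| = 7, |A ∩ B| = 4; needs |A ∩ B| ≥ 5 — false.
(c) tray 6: |A| = 7, |A ∩ B| = 2; needs |A ∩ B| / |A| > 1/4 — true.
(d) tray 3: |A| = 9, |A ∩ B| = 4; needs |A ∩ B| / |A| < 2/5 — false.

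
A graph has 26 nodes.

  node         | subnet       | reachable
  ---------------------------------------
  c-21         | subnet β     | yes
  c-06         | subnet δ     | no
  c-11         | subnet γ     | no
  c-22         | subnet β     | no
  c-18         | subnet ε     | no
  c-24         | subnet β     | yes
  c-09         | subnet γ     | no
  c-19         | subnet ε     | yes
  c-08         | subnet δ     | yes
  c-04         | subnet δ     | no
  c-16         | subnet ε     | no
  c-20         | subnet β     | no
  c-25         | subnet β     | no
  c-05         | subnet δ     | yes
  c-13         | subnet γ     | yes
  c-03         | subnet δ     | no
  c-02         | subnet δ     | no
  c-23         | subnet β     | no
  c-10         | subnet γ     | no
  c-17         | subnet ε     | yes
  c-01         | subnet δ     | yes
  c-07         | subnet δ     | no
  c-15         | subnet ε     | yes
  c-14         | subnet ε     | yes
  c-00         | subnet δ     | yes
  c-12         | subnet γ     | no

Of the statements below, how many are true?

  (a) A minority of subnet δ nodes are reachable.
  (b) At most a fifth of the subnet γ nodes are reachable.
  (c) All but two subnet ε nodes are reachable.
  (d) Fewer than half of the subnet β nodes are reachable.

(a) subnet δ: |A| = 9, |A ∩ B| = 4; needs |A ∩ B| < |A ∖ B| — true.
(b) subnet γ: |A| = 5, |A ∩ B| = 1; needs |A ∩ B| / |A| ≤ 1/5 — true.
(c) subnet ε: |A| = 6, |A ∩ B| = 4; needs |A ∖ B| = 2 — true.
(d) subnet β: |A| = 6, |A ∩ B| = 2; needs |A ∩ B| < |A ∖ B| — true.

4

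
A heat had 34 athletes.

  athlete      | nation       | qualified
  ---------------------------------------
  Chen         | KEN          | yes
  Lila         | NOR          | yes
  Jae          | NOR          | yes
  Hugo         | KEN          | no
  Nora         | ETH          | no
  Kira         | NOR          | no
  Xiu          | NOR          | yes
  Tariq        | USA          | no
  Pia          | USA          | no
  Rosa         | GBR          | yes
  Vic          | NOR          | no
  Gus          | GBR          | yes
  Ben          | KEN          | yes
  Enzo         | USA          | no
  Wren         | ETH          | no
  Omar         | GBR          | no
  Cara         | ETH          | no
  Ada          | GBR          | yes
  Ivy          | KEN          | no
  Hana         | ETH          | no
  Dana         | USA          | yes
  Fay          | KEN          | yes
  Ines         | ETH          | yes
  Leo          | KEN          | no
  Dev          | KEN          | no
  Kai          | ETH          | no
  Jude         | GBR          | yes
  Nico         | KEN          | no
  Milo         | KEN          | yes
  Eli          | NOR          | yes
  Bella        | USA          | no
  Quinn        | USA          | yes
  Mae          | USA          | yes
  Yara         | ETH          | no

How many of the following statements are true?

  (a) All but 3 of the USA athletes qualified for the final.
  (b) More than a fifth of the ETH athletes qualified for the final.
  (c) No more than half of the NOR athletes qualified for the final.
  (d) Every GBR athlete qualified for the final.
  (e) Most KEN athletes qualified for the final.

(a) USA: |A| = 7, |A ∩ B| = 3; needs |A ∖ B| = 3 — false.
(b) ETH: |A| = 7, |A ∩ B| = 1; needs |A ∩ B| / |A| > 1/5 — false.
(c) NOR: |A| = 6, |A ∩ B| = 4; needs |A ∩ B| ≤ |A ∖ B| — false.
(d) GBR: |A| = 5, |A ∩ B| = 4; needs A ⊆ B, i.e. every element of A is in B (|A ∖ B| = 0) — false.
(e) KEN: |A| = 9, |A ∩ B| = 4; needs |A ∩ B| > |A ∖ B| — false.

0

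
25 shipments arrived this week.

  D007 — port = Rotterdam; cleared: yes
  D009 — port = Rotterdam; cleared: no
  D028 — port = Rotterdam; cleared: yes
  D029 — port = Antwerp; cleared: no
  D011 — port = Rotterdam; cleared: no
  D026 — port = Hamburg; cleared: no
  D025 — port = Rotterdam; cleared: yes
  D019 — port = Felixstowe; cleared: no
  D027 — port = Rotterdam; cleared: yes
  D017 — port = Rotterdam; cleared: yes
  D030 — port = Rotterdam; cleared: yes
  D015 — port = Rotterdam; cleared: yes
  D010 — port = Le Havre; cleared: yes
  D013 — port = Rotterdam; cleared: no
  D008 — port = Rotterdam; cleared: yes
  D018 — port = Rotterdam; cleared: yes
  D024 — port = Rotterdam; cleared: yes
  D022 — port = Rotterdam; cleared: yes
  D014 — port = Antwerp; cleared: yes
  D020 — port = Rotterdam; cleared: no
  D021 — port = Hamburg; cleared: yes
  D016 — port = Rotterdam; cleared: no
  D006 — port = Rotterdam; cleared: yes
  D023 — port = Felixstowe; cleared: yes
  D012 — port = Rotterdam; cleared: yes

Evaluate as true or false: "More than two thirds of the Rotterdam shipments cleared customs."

'More than two thirds of the Rotterdam shipments cleared customs' holds iff |A ∩ B| / |A| > 2/3.
|A| = 18, |A ∩ B| = 13, |A ∖ B| = 5.
|A ∩ B|/|A| = 13/18, so the statement is true.

True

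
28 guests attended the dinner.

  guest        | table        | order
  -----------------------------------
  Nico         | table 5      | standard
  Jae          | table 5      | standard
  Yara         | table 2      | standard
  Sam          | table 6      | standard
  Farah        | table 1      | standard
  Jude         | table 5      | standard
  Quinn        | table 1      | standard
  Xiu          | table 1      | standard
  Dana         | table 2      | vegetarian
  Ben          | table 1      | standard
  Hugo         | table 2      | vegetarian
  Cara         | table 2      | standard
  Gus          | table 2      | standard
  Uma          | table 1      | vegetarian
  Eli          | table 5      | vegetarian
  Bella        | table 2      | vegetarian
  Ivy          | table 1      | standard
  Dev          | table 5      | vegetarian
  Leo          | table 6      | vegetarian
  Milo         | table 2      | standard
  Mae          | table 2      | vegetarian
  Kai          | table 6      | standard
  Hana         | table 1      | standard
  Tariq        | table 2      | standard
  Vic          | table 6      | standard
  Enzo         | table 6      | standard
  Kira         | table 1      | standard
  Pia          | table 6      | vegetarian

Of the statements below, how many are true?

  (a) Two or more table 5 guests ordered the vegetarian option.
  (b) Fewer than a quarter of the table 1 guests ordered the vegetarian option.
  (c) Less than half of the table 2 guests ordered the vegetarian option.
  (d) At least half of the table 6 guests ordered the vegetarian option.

(a) table 5: |A| = 5, |A ∩ B| = 2; needs |A ∩ B| ≥ 2 — true.
(b) table 1: |A| = 8, |A ∩ B| = 1; needs |A ∩ B| / |A| < 1/4 — true.
(c) table 2: |A| = 9, |A ∩ B| = 4; needs |A ∩ B| < |A ∖ B| — true.
(d) table 6: |A| = 6, |A ∩ B| = 2; needs |A ∩ B| ≥ |A ∖ B| — false.

3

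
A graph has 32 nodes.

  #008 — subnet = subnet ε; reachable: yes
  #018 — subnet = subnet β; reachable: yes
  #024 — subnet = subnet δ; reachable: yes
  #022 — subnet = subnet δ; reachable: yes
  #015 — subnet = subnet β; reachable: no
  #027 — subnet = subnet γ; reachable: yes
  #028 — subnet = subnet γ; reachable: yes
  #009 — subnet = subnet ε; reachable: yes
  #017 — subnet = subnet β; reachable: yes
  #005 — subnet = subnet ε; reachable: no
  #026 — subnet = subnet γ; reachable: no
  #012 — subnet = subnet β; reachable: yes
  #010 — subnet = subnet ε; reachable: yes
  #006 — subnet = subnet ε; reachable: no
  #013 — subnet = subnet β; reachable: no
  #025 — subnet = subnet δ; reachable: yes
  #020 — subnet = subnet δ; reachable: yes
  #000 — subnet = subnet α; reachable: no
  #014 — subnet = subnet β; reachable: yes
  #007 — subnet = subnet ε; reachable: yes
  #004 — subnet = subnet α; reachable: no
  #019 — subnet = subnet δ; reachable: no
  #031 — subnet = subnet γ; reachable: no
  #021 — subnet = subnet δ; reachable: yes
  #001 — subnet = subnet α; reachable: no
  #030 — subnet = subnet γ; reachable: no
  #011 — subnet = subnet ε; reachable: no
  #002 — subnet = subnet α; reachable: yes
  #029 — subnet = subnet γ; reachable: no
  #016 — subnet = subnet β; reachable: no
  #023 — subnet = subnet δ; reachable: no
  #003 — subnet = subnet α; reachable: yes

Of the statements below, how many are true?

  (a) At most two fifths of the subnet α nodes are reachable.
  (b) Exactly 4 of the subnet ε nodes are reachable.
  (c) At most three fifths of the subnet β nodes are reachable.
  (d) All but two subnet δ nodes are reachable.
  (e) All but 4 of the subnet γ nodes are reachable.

(a) subnet α: |A| = 5, |A ∩ B| = 2; needs |A ∩ B| / |A| ≤ 2/5 — true.
(b) subnet ε: |A| = 7, |A ∩ B| = 4; needs |A ∩ B| = 4 — true.
(c) subnet β: |A| = 7, |A ∩ B| = 4; needs |A ∩ B| / |A| ≤ 3/5 — true.
(d) subnet δ: |A| = 7, |A ∩ B| = 5; needs |A ∖ B| = 2 — true.
(e) subnet γ: |A| = 6, |A ∩ B| = 2; needs |A ∖ B| = 4 — true.

5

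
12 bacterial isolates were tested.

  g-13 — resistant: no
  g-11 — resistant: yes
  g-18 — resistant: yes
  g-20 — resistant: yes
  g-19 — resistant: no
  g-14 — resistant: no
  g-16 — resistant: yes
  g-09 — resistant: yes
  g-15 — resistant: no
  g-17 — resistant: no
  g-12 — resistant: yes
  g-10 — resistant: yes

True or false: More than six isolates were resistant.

True

The determiner here denotes the relation: |A ∩ B| > 6.
A (the restrictor) = {g-13, g-11, g-18, g-20, g-19, g-14, g-16, g-09, g-15, g-17, g-12, g-10}, |A| = 12.
A ∩ B = {g-11, g-18, g-20, g-16, g-09, g-12, g-10}, so |A ∩ B| = 7.
|A ∩ B| = 7, so the statement is true.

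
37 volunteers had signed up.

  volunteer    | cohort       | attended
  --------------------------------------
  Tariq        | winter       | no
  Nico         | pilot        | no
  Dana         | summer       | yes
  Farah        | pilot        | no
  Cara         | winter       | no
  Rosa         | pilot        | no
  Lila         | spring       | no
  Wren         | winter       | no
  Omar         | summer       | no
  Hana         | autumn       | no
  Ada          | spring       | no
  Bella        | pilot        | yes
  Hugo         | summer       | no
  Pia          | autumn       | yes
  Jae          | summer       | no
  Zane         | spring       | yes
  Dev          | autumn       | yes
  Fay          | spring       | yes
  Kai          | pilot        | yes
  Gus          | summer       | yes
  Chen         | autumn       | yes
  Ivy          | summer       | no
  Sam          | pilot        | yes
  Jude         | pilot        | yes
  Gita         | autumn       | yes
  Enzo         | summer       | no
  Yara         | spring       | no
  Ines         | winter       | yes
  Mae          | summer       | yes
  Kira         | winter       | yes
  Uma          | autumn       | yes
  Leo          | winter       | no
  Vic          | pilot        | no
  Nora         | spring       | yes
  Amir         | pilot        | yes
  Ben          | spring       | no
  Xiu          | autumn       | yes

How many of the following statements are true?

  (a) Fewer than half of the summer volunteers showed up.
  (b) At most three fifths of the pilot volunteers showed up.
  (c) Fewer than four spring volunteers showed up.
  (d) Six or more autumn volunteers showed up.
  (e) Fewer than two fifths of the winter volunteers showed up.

(a) summer: |A| = 8, |A ∩ B| = 3; needs |A ∩ B| < |A ∖ B| — true.
(b) pilot: |A| = 9, |A ∩ B| = 5; needs |A ∩ B| / |A| ≤ 3/5 — true.
(c) spring: |A| = 7, |A ∩ B| = 3; needs |A ∩ B| < 4 — true.
(d) autumn: |A| = 7, |A ∩ B| = 6; needs |A ∩ B| ≥ 6 — true.
(e) winter: |A| = 6, |A ∩ B| = 2; needs |A ∩ B| / |A| < 2/5 — true.

5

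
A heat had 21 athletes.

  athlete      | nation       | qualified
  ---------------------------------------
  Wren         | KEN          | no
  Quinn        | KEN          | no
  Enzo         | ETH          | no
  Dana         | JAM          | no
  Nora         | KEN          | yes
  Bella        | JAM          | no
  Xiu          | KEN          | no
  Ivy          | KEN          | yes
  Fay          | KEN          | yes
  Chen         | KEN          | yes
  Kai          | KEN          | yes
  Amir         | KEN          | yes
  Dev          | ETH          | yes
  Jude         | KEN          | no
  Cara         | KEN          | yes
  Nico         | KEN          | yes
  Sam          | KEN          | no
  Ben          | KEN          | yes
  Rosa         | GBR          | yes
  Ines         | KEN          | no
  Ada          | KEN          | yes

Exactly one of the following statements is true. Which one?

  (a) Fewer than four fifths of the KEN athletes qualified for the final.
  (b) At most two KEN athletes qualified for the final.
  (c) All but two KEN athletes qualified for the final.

|A| = 16, |A ∩ B| = 10, |A ∖ B| = 6.
(a) requires |A ∩ B| / |A| < 4/5: true.
(b) requires |A ∩ B| ≤ 2: false.
(c) requires |A ∖ B| = 2: false.

(a)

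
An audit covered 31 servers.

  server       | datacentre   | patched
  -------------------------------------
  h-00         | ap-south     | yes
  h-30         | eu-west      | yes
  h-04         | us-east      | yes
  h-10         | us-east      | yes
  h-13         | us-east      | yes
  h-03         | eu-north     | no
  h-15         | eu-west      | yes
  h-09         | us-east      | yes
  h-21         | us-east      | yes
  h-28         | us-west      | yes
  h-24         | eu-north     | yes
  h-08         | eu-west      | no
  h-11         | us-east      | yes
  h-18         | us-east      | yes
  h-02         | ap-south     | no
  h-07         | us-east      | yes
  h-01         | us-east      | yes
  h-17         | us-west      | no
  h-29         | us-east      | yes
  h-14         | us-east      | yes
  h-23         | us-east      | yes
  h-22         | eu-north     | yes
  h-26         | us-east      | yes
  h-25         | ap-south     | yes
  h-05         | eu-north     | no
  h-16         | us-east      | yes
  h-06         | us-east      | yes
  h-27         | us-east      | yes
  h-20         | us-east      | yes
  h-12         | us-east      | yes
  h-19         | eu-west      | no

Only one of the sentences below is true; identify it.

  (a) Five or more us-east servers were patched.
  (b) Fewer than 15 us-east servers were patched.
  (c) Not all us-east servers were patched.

|A| = 18, |A ∩ B| = 18, |A ∖ B| = 0.
(a) requires |A ∩ B| ≥ 5: true.
(b) requires |A ∩ B| < 15: false.
(c) requires A ⊄ B (|A ∖ B| ≥ 1): false.

(a)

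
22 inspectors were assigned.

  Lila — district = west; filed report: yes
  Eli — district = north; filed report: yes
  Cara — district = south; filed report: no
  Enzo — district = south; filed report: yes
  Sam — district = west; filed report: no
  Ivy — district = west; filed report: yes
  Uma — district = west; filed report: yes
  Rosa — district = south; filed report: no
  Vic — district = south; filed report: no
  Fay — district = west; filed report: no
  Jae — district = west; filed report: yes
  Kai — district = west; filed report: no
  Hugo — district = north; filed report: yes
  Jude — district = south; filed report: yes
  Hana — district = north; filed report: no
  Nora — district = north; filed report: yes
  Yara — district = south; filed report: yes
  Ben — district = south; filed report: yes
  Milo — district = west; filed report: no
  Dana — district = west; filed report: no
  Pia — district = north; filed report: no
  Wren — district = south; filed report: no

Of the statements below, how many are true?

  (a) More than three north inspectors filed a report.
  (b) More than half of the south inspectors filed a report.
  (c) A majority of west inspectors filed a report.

0

(a) north: |A| = 5, |A ∩ B| = 3; needs |A ∩ B| > 3 — false.
(b) south: |A| = 8, |A ∩ B| = 4; needs |A ∩ B| > |A ∖ B| — false.
(c) west: |A| = 9, |A ∩ B| = 4; needs |A ∩ B| > |A ∖ B| — false.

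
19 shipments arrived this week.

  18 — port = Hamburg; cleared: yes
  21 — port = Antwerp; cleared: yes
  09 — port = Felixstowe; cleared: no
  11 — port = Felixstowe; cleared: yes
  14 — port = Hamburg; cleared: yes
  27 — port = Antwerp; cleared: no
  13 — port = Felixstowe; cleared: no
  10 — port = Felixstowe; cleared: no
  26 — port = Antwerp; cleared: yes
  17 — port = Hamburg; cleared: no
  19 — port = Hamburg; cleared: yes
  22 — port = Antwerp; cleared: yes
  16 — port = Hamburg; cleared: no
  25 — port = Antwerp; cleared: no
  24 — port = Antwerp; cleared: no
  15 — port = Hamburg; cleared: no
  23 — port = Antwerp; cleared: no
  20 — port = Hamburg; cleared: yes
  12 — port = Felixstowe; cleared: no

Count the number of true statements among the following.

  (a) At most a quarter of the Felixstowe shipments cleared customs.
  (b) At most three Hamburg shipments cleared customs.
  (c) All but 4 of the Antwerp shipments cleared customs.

(a) Felixstowe: |A| = 5, |A ∩ B| = 1; needs |A ∩ B| / |A| ≤ 1/4 — true.
(b) Hamburg: |A| = 7, |A ∩ B| = 4; needs |A ∩ B| ≤ 3 — false.
(c) Antwerp: |A| = 7, |A ∩ B| = 3; needs |A ∖ B| = 4 — true.

2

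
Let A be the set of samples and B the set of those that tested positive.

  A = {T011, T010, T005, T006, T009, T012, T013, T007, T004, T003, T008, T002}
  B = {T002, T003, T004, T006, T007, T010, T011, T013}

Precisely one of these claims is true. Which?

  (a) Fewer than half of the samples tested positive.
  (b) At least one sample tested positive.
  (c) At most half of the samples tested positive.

(b)

|A| = 12, |A ∩ B| = 8, |A ∖ B| = 4.
(a) requires |A ∩ B| < |A ∖ B|: false.
(b) requires A ∩ B ≠ ∅ (|A ∩ B| ≥ 1): true.
(c) requires |A ∩ B| ≤ |A ∖ B|: false.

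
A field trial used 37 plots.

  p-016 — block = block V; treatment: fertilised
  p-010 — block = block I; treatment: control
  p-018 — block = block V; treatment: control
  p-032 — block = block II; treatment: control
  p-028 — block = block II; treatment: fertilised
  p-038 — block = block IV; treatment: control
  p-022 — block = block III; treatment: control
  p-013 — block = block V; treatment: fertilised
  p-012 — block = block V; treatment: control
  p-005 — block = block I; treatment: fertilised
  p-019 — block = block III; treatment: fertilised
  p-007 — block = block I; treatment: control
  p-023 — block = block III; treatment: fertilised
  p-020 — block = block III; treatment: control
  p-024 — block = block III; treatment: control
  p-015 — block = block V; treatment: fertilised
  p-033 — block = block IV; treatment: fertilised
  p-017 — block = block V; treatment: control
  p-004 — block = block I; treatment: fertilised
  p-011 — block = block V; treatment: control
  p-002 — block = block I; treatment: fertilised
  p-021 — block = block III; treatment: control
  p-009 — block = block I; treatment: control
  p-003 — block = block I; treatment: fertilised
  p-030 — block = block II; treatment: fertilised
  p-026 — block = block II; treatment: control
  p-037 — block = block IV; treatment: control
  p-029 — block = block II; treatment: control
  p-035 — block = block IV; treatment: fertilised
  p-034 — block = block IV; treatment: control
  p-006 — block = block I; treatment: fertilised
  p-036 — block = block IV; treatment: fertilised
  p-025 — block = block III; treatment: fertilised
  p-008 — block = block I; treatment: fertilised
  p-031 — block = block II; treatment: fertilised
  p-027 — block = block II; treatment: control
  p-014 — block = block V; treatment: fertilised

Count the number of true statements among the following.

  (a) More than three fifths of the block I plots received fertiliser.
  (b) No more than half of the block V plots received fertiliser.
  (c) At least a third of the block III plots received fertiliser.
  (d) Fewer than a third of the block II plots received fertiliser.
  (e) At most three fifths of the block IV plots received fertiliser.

(a) block I: |A| = 9, |A ∩ B| = 6; needs |A ∩ B| / |A| > 3/5 — true.
(b) block V: |A| = 8, |A ∩ B| = 4; needs |A ∩ B| ≤ |A ∖ B| — true.
(c) block III: |A| = 7, |A ∩ B| = 3; needs |A ∩ B| / |A| ≥ 1/3 — true.
(d) block II: |A| = 7, |A ∩ B| = 3; needs |A ∩ B| / |A| < 1/3 — false.
(e) block IV: |A| = 6, |A ∩ B| = 3; needs |A ∩ B| / |A| ≤ 3/5 — true.

4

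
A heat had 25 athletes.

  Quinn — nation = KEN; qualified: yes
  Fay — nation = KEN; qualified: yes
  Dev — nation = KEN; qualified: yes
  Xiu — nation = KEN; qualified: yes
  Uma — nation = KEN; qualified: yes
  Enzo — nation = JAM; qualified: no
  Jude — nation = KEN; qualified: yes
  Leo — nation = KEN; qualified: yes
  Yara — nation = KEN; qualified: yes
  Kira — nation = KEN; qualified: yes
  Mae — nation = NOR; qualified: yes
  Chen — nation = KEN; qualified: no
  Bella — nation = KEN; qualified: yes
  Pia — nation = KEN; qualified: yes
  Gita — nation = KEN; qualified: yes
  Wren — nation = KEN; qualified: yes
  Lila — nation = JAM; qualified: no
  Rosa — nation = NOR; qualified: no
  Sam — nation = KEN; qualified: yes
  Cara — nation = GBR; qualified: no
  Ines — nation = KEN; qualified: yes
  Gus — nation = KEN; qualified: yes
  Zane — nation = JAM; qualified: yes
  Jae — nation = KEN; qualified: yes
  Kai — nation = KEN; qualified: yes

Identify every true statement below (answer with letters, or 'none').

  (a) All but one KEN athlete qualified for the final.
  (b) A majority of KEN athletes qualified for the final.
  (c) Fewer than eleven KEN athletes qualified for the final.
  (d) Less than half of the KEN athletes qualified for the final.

|A| = 19, |A ∩ B| = 18, |A ∖ B| = 1.
(a) |A ∖ B| = 1: holds.
(b) |A ∩ B| > |A ∖ B|: holds.
(c) |A ∩ B| < 11: fails.
(d) |A ∩ B| < |A ∖ B|: fails.

(a), (b)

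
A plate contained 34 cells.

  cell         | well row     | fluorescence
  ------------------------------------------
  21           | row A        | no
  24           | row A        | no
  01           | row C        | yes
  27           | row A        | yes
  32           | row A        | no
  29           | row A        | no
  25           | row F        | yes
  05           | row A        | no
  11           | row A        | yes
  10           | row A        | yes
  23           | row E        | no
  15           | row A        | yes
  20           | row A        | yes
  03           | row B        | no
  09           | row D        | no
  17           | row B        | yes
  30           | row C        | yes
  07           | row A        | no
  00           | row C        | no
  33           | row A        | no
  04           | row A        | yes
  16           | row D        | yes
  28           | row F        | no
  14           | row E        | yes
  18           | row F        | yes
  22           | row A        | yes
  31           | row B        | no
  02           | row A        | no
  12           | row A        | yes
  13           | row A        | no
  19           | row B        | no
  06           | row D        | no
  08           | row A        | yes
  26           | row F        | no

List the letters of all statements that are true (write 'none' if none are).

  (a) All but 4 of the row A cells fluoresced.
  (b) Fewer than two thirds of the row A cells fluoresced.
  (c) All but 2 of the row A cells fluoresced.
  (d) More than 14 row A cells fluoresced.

|A| = 18, |A ∩ B| = 9, |A ∖ B| = 9.
(a) |A ∖ B| = 4: fails.
(b) |A ∩ B| / |A| < 2/3: holds.
(c) |A ∖ B| = 2: fails.
(d) |A ∩ B| > 14: fails.

(b)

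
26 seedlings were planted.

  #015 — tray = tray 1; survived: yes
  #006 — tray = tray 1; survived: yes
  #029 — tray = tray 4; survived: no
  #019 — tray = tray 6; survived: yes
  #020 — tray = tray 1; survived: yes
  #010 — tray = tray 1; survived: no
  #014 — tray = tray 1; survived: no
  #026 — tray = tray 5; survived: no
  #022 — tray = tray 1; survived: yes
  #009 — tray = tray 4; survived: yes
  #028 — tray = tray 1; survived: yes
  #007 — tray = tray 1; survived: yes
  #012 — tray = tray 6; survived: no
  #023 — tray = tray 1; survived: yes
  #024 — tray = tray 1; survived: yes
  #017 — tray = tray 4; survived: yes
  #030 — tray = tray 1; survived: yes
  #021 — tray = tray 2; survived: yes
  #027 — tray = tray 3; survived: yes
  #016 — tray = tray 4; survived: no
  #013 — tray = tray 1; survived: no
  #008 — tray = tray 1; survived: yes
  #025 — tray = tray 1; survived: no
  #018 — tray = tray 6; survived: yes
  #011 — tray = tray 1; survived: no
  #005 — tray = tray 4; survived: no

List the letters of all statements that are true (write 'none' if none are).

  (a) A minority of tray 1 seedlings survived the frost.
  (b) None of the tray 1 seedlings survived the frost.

none

|A| = 15, |A ∩ B| = 10, |A ∖ B| = 5.
(a) |A ∩ B| < |A ∖ B|: fails.
(b) A ∩ B = ∅ (|A ∩ B| = 0): fails.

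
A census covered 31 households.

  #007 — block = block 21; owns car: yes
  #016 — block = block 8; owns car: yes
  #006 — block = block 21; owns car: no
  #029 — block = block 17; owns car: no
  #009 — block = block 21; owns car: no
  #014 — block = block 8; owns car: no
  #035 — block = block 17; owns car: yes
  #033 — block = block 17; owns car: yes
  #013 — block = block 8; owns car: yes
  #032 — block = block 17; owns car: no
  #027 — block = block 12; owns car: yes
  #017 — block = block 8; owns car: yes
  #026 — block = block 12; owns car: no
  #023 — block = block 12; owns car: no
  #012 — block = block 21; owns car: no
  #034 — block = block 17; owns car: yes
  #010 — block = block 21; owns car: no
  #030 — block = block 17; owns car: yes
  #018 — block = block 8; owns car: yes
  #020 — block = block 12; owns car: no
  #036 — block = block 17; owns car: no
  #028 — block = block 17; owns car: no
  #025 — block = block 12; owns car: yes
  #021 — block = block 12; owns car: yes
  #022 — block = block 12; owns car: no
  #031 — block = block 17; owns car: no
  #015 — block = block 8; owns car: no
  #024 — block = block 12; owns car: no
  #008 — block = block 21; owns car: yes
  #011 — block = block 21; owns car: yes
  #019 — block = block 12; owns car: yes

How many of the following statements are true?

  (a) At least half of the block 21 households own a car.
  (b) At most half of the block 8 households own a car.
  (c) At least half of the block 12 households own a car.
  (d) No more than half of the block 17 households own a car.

(a) block 21: |A| = 7, |A ∩ B| = 3; needs |A ∩ B| ≥ |A ∖ B| — false.
(b) block 8: |A| = 6, |A ∩ B| = 4; needs |A ∩ B| ≤ |A ∖ B| — false.
(c) block 12: |A| = 9, |A ∩ B| = 4; needs |A ∩ B| ≥ |A ∖ B| — false.
(d) block 17: |A| = 9, |A ∩ B| = 4; needs |A ∩ B| ≤ |A ∖ B| — true.

1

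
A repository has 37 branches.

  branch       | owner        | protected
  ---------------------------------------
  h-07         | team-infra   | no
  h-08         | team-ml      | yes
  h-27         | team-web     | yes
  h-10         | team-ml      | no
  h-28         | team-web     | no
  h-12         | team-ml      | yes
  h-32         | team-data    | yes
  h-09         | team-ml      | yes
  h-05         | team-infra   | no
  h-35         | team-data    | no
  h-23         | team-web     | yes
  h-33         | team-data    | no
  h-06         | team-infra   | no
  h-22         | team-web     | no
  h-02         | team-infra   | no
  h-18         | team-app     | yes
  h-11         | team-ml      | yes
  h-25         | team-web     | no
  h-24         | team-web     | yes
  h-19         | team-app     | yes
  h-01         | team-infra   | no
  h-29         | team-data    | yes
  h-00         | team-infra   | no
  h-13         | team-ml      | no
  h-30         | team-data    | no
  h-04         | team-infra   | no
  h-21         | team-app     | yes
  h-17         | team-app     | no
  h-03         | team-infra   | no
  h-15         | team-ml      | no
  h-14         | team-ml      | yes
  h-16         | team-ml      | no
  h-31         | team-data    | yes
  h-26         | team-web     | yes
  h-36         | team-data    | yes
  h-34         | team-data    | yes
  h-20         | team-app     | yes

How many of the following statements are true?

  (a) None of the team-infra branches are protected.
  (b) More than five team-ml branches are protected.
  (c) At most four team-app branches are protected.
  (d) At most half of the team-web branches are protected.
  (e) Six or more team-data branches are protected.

(a) team-infra: |A| = 8, |A ∩ B| = 0; needs A ∩ B = ∅ (|A ∩ B| = 0) — true.
(b) team-ml: |A| = 9, |A ∩ B| = 5; needs |A ∩ B| > 5 — false.
(c) team-app: |A| = 5, |A ∩ B| = 4; needs |A ∩ B| ≤ 4 — true.
(d) team-web: |A| = 7, |A ∩ B| = 4; needs |A ∩ B| ≤ |A ∖ B| — false.
(e) team-data: |A| = 8, |A ∩ B| = 5; needs |A ∩ B| ≥ 6 — false.

2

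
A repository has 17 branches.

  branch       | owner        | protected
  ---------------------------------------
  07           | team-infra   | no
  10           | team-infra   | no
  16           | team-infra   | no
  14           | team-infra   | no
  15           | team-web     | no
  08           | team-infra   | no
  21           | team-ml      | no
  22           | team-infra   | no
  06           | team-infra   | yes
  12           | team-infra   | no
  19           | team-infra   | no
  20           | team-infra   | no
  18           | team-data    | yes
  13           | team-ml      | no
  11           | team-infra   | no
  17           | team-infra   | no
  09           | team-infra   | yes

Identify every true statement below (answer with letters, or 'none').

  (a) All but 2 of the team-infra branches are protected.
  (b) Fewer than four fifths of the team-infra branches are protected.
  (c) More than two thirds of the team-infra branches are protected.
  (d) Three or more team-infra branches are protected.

(b)

|A| = 13, |A ∩ B| = 2, |A ∖ B| = 11.
(a) |A ∖ B| = 2: fails.
(b) |A ∩ B| / |A| < 4/5: holds.
(c) |A ∩ B| / |A| > 2/3: fails.
(d) |A ∩ B| ≥ 3: fails.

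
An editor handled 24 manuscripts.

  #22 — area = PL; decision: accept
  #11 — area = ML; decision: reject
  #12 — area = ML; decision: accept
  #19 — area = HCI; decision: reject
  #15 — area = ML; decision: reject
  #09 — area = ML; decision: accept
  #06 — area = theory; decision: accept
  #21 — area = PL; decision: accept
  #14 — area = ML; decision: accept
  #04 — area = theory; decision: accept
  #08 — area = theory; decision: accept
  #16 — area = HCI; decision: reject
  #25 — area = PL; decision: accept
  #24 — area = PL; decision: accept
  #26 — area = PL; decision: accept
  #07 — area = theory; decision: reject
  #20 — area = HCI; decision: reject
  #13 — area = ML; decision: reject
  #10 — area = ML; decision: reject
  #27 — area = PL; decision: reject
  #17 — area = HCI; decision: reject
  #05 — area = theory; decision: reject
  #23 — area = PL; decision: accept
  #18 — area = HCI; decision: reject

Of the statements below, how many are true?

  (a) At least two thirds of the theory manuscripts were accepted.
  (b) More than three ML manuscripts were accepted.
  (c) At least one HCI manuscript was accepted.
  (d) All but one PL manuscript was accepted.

(a) theory: |A| = 5, |A ∩ B| = 3; needs |A ∩ B| / |A| ≥ 2/3 — false.
(b) ML: |A| = 7, |A ∩ B| = 3; needs |A ∩ B| > 3 — false.
(c) HCI: |A| = 5, |A ∩ B| = 0; needs A ∩ B ≠ ∅ (|A ∩ B| ≥ 1) — false.
(d) PL: |A| = 7, |A ∩ B| = 6; needs |A ∖ B| = 1 — true.

1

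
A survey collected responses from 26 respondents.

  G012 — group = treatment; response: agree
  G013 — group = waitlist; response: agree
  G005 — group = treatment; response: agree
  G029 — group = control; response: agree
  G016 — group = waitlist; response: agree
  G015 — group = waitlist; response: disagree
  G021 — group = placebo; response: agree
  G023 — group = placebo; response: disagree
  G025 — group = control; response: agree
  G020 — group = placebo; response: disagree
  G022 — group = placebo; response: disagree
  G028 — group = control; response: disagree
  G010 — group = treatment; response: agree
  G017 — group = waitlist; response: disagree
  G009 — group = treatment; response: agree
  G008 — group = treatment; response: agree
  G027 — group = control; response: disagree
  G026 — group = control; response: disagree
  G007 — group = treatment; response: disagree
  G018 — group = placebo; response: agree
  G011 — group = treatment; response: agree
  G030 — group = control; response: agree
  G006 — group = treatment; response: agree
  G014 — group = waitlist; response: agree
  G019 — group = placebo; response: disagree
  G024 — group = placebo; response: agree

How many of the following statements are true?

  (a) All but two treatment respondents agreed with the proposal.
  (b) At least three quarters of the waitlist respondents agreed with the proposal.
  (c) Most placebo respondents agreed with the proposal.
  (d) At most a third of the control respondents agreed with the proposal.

0

(a) treatment: |A| = 8, |A ∩ B| = 7; needs |A ∖ B| = 2 — false.
(b) waitlist: |A| = 5, |A ∩ B| = 3; needs |A ∩ B| / |A| ≥ 3/4 — false.
(c) placebo: |A| = 7, |A ∩ B| = 3; needs |A ∩ B| > |A ∖ B| — false.
(d) control: |A| = 6, |A ∩ B| = 3; needs |A ∩ B| / |A| ≤ 1/3 — false.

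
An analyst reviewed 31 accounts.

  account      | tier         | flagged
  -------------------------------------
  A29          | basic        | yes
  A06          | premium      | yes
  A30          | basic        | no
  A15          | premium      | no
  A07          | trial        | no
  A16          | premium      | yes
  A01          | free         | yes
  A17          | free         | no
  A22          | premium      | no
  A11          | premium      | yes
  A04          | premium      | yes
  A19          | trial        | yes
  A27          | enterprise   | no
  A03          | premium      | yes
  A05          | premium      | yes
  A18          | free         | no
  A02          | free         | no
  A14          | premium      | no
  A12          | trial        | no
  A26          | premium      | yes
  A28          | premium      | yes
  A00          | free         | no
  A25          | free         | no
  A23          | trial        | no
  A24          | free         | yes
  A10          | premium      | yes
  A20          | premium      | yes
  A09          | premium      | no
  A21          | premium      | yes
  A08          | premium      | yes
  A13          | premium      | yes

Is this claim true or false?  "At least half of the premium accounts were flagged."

The determiner here denotes the relation: |A ∩ B| ≥ |A ∖ B|.
|A| = 17, |A ∩ B| = 13, |A ∖ B| = 4.
13 > 4, so the statement is true.

True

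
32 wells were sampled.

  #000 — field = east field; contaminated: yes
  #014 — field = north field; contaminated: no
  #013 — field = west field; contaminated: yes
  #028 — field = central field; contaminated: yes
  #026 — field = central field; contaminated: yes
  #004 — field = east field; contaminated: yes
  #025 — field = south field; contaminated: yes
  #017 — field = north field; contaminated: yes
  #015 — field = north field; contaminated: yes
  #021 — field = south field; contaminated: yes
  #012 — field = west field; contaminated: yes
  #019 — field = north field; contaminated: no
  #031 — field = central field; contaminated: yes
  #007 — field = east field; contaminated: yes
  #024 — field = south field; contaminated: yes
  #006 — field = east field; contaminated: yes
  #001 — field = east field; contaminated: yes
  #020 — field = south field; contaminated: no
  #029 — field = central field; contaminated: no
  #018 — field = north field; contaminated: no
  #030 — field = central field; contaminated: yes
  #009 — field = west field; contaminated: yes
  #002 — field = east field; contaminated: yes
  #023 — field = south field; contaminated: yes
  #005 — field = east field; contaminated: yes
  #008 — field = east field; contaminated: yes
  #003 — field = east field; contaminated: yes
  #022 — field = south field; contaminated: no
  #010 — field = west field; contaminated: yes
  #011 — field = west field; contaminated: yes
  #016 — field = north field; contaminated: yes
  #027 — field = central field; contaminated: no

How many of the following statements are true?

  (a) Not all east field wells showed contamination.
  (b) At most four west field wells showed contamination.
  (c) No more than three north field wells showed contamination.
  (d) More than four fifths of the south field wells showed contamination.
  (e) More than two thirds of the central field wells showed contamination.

(a) east field: |A| = 9, |A ∩ B| = 9; needs A ⊄ B (|A ∖ B| ≥ 1) — false.
(b) west field: |A| = 5, |A ∩ B| = 5; needs |A ∩ B| ≤ 4 — false.
(c) north field: |A| = 6, |A ∩ B| = 3; needs |A ∩ B| ≤ 3 — true.
(d) south field: |A| = 6, |A ∩ B| = 4; needs |A ∩ B| / |A| > 4/5 — false.
(e) central field: |A| = 6, |A ∩ B| = 4; needs |A ∩ B| / |A| > 2/3 — false.

1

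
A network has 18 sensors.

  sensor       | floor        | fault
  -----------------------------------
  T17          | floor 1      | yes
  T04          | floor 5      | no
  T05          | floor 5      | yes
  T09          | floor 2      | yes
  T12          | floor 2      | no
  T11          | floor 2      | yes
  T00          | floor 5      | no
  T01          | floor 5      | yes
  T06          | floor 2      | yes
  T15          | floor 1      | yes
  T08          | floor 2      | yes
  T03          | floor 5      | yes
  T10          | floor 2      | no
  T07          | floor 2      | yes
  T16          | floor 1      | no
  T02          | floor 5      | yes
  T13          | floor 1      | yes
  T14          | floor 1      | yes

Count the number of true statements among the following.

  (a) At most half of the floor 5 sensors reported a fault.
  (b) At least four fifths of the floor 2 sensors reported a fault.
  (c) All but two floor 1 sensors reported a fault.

(a) floor 5: |A| = 6, |A ∩ B| = 4; needs |A ∩ B| ≤ |A ∖ B| — false.
(b) floor 2: |A| = 7, |A ∩ B| = 5; needs |A ∩ B| / |A| ≥ 4/5 — false.
(c) floor 1: |A| = 5, |A ∩ B| = 4; needs |A ∖ B| = 2 — false.

0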